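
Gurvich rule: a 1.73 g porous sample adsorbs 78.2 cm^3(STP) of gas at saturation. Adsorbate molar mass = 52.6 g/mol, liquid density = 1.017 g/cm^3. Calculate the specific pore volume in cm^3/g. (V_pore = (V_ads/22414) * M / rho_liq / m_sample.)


Moles adsorbed n = V_ads / 22414 = 78.2 / 22414 = 3.488891e-03 mol
Liquid volume V_liq = n * M / rho_liq = 3.488891e-03 * 52.6 / 1.017 = 0.18045 cm^3
Specific pore volume V_pore = V_liq / m_sample = 0.18045 / 1.73
V_pore = 0.1043 cm^3/g

0.1043


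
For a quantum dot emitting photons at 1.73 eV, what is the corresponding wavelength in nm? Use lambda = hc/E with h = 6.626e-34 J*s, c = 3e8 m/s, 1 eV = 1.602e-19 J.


Convert energy: E = 1.73 eV = 1.73 * 1.602e-19 = 2.77146e-19 J
lambda = h*c / E = 6.626e-34 * 3e8 / 2.77146e-19
lambda = 7.17239e-07 m = 717.2 nm

717.2


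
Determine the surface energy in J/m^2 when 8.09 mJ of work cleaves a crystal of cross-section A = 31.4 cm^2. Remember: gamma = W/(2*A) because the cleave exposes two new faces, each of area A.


Convert: A = 31.4 cm^2 = 0.00314 m^2, W = 8.09 mJ = 0.00809 J
Cleaving exposes two faces of area A, so total new surface = 2*A and gamma = W / (2*A)
gamma = 0.00809 / (2 * 0.00314)
gamma = 1.288 J/m^2

1.288


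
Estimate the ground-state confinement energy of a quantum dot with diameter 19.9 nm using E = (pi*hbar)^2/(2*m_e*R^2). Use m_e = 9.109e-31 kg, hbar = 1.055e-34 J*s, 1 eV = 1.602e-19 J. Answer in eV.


Radius R = 19.9/2 = 9.95 nm = 9.95e-09 m
E = (pi * 1.055e-34)^2 / (2 * 9.109e-31 * (9.95e-09)^2)
E(J) = 6.09057e-22
E = E(J) / 1.602e-19 = 0.0038 eV

0.0038


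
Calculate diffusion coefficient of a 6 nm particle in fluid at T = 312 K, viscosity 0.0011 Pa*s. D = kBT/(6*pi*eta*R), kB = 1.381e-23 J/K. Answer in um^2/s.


Radius R = 6/2 = 3 nm = 3e-09 m
D = kB*T / (6*pi*eta*R)
D = 1.381e-23 * 312 / (6 * pi * 0.0011 * 3e-09)
D = 6.92681e-11 m^2/s = 69.268 um^2/s

69.268


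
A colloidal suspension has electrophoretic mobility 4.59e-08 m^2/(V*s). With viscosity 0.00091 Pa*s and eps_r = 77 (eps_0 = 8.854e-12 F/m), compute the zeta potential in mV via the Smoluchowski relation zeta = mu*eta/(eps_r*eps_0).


Smoluchowski equation: zeta = mu * eta / (eps_r * eps_0)
zeta = 4.59e-08 * 0.00091 / (77 * 8.854e-12)
zeta = 0.061267 V = 61.27 mV

61.27


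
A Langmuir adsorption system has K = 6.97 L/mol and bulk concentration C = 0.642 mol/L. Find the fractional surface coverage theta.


Langmuir isotherm: theta = K*C / (1 + K*C)
K*C = 6.97 * 0.642 = 4.47474
theta = 4.47474 / (1 + 4.47474) = 4.47474 / 5.47474
theta = 0.8173

0.8173


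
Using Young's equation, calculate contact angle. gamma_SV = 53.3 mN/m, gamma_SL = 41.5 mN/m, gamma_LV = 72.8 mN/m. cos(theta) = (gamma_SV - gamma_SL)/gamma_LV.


cos(theta) = (gamma_SV - gamma_SL) / gamma_LV
cos(theta) = (53.3 - 41.5) / 72.8
cos(theta) = 0.162088
theta = arccos(0.162088) = 80.67 degrees

80.67


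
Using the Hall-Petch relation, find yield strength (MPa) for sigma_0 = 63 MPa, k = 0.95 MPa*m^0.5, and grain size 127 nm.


d = 127 nm = 1.27e-07 m
sqrt(d) = 0.0003563706
Hall-Petch contribution = k / sqrt(d) = 0.95 / 0.0003563706 = 2665.8 MPa
sigma = sigma_0 + k/sqrt(d) = 63 + 2665.8 = 2728.8 MPa

2728.8


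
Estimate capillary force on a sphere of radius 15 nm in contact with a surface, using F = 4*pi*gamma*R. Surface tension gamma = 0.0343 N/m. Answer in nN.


Convert radius: R = 15 nm = 1.5e-08 m
F = 4 * pi * gamma * R
F = 4 * pi * 0.0343 * 1.5e-08
F = 6.4654e-09 N = 6.4654 nN

6.4654


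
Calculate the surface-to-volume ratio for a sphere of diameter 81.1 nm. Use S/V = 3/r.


Radius r = 81.1/2 = 40.55 nm
S/V = 3 / r = 3 / 40.55
S/V = 0.074 nm^-1

0.074


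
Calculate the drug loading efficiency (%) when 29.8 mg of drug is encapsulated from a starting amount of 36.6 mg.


Drug loading efficiency = (drug loaded / drug initial) * 100
DLE = 29.8 / 36.6 * 100
DLE = 0.8142 * 100
DLE = 81.42%

81.42


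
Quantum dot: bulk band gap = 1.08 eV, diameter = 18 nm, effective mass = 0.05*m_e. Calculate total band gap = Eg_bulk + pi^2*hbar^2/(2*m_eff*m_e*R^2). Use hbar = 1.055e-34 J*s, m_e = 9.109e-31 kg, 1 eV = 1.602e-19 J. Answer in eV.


Radius R = 18/2 nm = 9e-09 m
Confinement energy dE = pi^2 * hbar^2 / (2 * m_eff * m_e * R^2)
dE = pi^2 * (1.055e-34)^2 / (2 * 0.05 * 9.109e-31 * (9e-09)^2) J, divided by 1.602e-19 J/eV
dE = 0.0929 eV
Total band gap = E_g(bulk) + dE = 1.08 + 0.0929 = 1.1729 eV

1.1729


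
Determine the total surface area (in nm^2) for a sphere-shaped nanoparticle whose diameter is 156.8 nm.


Radius r = 156.8/2 = 78.4 nm
Surface area SA = 4 * pi * r^2
SA = 4 * pi * (78.4)^2
SA = 77239.95 nm^2

77239.95


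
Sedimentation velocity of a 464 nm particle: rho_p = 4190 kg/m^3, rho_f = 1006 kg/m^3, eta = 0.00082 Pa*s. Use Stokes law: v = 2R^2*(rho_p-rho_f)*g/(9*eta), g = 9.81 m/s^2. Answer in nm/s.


Radius R = 464/2 nm = 2.32e-07 m
Density difference = 4190 - 1006 = 3184 kg/m^3
v = 2 * R^2 * (rho_p - rho_f) * g / (9 * eta)
v = 2 * (2.32e-07)^2 * 3184 * 9.81 / (9 * 0.00082)
v = 4.55608e-07 m/s = 455.6083 nm/s

455.6083


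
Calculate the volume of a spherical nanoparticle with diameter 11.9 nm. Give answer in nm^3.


Radius r = 11.9/2 = 5.95 nm
Volume V = (4/3) * pi * r^3
V = (4/3) * pi * (5.95)^3
V = 882.35 nm^3

882.35


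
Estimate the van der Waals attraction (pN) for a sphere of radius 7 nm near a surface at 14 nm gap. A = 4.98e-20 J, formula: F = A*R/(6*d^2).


Convert to SI: R = 7 nm = 7e-09 m, d = 14 nm = 1.4e-08 m
F = A * R / (6 * d^2)
F = 4.98e-20 * 7e-09 / (6 * (1.4e-08)^2)
F = 2.96429e-13 N = 0.296 pN

0.296


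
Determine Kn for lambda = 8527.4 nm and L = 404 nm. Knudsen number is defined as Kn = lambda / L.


Knudsen number Kn = lambda / L
Kn = 8527.4 / 404
Kn = 21.1074

21.1074


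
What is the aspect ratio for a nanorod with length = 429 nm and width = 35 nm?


Aspect ratio AR = length / diameter
AR = 429 / 35
AR = 12.26

12.26


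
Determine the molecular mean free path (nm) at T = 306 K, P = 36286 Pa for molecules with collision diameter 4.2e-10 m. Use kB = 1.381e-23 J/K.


Mean free path: lambda = kB*T / (sqrt(2) * pi * d^2 * P)
lambda = 1.381e-23 * 306 / (sqrt(2) * pi * (4.2e-10)^2 * 36286)
lambda = 1.48598e-07 m
lambda = 148.6 nm

148.6


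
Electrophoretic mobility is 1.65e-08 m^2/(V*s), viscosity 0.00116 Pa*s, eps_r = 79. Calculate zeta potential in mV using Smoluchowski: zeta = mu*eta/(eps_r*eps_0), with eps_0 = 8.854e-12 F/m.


Smoluchowski equation: zeta = mu * eta / (eps_r * eps_0)
zeta = 1.65e-08 * 0.00116 / (79 * 8.854e-12)
zeta = 0.027364 V = 27.36 mV

27.36


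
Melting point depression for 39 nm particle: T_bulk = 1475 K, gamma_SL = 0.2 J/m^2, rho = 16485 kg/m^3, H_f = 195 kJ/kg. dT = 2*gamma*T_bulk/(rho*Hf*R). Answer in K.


Radius R = 39/2 = 19.5 nm = 1.95e-08 m
Convert H_f = 195 kJ/kg = 195000 J/kg
dT = 2 * gamma_SL * T_bulk / (rho * H_f * R)
dT = 2 * 0.2 * 1475 / (16485 * 195000 * 1.95e-08)
dT = 9.4 K

9.4


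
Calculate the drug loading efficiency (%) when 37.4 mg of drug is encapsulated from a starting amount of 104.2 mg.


Drug loading efficiency = (drug loaded / drug initial) * 100
DLE = 37.4 / 104.2 * 100
DLE = 0.3589 * 100
DLE = 35.89%

35.89


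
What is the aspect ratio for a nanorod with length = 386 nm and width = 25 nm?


Aspect ratio AR = length / diameter
AR = 386 / 25
AR = 15.44

15.44


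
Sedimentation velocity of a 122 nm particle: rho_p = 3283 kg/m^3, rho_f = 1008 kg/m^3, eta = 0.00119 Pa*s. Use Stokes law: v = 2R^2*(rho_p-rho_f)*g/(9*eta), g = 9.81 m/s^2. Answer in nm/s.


Radius R = 122/2 nm = 6.1e-08 m
Density difference = 3283 - 1008 = 2275 kg/m^3
v = 2 * R^2 * (rho_p - rho_f) * g / (9 * eta)
v = 2 * (6.1e-08)^2 * 2275 * 9.81 / (9 * 0.00119)
v = 1.55078e-08 m/s = 15.5078 nm/s

15.5078


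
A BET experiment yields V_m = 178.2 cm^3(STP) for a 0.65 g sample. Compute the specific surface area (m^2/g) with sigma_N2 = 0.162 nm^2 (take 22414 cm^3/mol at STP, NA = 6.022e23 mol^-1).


Number of moles in monolayer = V_m / 22414 = 178.2 / 22414 = 0.00795039
Number of molecules = moles * NA = 0.00795039 * 6.022e23
SA = molecules * sigma / mass
SA = (178.2 / 22414) * 6.022e23 * 0.162e-18 / 0.65
SA = 1193.2 m^2/g

1193.2


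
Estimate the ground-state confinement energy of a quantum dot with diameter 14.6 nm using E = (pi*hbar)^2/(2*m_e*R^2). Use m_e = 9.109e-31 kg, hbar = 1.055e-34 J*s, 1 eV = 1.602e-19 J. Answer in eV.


Radius R = 14.6/2 = 7.3 nm = 7.3e-09 m
E = (pi * 1.055e-34)^2 / (2 * 9.109e-31 * (7.3e-09)^2)
E(J) = 1.13151e-21
E = E(J) / 1.602e-19 = 0.0071 eV

0.0071


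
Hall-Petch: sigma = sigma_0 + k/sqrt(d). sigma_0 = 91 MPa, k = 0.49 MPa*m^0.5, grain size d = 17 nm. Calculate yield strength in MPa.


d = 17 nm = 1.7e-08 m
sqrt(d) = 0.000130384
Hall-Petch contribution = k / sqrt(d) = 0.49 / 0.000130384 = 3758.1 MPa
sigma = sigma_0 + k/sqrt(d) = 91 + 3758.1 = 3849.1 MPa

3849.1


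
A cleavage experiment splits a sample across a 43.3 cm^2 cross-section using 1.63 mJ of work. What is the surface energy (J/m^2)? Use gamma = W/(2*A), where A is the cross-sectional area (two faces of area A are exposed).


Convert: A = 43.3 cm^2 = 0.00433 m^2, W = 1.63 mJ = 0.00163 J
Cleaving exposes two faces of area A, so total new surface = 2*A and gamma = W / (2*A)
gamma = 0.00163 / (2 * 0.00433)
gamma = 0.188 J/m^2

0.188


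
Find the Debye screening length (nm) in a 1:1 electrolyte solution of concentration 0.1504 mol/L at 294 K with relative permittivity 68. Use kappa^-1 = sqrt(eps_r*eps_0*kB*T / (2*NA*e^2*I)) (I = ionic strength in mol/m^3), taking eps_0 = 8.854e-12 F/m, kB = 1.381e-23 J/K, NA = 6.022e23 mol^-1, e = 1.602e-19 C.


Ionic strength I = 0.1504 * 1^2 * 1000 = 150.4 mol/m^3
kappa^-1 = sqrt(68 * 8.854e-12 * 1.381e-23 * 294 / (2 * 6.022e23 * (1.602e-19)^2 * 150.4))
kappa^-1 = 0.725 nm

0.725


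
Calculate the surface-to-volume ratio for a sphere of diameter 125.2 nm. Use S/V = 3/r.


Radius r = 125.2/2 = 62.6 nm
S/V = 3 / r = 3 / 62.6
S/V = 0.0479 nm^-1

0.0479


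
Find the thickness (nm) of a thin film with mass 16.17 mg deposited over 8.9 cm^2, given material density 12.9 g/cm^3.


Convert: m = 16.17 mg = 1.6170e-05 kg, A = 8.9 cm^2 = 8.9000e-04 m^2, rho = 12.9 g/cm^3 = 12900 kg/m^3
t = m / (A * rho)
t = 1.6170e-05 / (8.9000e-04 * 12900)
t = 1.4084e-06 m = 1408.4 nm

1408.4


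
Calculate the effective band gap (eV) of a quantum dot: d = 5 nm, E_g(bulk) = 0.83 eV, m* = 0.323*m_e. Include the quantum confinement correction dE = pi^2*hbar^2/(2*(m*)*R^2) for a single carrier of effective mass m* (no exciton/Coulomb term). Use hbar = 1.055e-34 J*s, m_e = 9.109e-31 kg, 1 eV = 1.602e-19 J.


Radius R = 5/2 nm = 2.5e-09 m
Confinement energy dE = pi^2 * hbar^2 / (2 * m_eff * m_e * R^2)
dE = pi^2 * (1.055e-34)^2 / (2 * 0.323 * 9.109e-31 * (2.5e-09)^2) J, divided by 1.602e-19 J/eV
dE = 0.1864 eV
Total band gap = E_g(bulk) + dE = 0.83 + 0.1864 = 1.0164 eV

1.0164


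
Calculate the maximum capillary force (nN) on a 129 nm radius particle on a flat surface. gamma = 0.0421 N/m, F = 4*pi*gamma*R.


Convert radius: R = 129 nm = 1.29e-07 m
F = 4 * pi * gamma * R
F = 4 * pi * 0.0421 * 1.29e-07
F = 6.82467e-08 N = 68.2467 nN

68.2467


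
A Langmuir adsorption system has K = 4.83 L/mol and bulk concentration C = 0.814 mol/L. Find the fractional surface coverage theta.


Langmuir isotherm: theta = K*C / (1 + K*C)
K*C = 4.83 * 0.814 = 3.93162
theta = 3.93162 / (1 + 3.93162) = 3.93162 / 4.93162
theta = 0.7972

0.7972


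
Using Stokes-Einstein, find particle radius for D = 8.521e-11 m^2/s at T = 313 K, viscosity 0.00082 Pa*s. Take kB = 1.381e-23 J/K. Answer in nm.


Stokes-Einstein: R = kB*T / (6*pi*eta*D)
R = 1.381e-23 * 313 / (6 * pi * 0.00082 * 8.521e-11)
R = 3.28195e-09 m = 3.28 nm

3.28


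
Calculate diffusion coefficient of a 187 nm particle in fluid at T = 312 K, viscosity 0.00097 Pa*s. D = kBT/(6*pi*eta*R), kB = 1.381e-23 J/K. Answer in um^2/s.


Radius R = 187/2 = 93.5 nm = 9.35e-08 m
D = kB*T / (6*pi*eta*R)
D = 1.381e-23 * 312 / (6 * pi * 0.00097 * 9.35e-08)
D = 2.52037e-12 m^2/s = 2.52 um^2/s

2.52


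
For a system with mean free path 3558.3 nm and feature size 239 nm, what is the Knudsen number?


Knudsen number Kn = lambda / L
Kn = 3558.3 / 239
Kn = 14.8883

14.8883


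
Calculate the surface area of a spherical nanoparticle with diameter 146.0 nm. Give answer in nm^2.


Radius r = 146.0/2 = 73 nm
Surface area SA = 4 * pi * r^2
SA = 4 * pi * (73)^2
SA = 66966.19 nm^2

66966.19


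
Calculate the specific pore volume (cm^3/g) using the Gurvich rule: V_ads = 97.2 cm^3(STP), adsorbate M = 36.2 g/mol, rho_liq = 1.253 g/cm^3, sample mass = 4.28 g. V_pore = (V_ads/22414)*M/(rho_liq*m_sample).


Moles adsorbed n = V_ads / 22414 = 97.2 / 22414 = 4.336575e-03 mol
Liquid volume V_liq = n * M / rho_liq = 4.336575e-03 * 36.2 / 1.253 = 0.12529 cm^3
Specific pore volume V_pore = V_liq / m_sample = 0.12529 / 4.28
V_pore = 0.0293 cm^3/g

0.0293


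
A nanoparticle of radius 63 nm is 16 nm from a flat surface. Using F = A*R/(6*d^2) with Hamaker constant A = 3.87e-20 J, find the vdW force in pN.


Convert to SI: R = 63 nm = 6.3e-08 m, d = 16 nm = 1.6e-08 m
F = A * R / (6 * d^2)
F = 3.87e-20 * 6.3e-08 / (6 * (1.6e-08)^2)
F = 1.5873e-12 N = 1.587 pN

1.587


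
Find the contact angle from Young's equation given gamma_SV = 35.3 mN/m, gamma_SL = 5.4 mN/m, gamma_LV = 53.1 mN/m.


cos(theta) = (gamma_SV - gamma_SL) / gamma_LV
cos(theta) = (35.3 - 5.4) / 53.1
cos(theta) = 0.563089
theta = arccos(0.563089) = 55.73 degrees

55.73


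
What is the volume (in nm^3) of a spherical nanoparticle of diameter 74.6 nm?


Radius r = 74.6/2 = 37.3 nm
Volume V = (4/3) * pi * r^3
V = (4/3) * pi * (37.3)^3
V = 217377.76 nm^3

217377.76


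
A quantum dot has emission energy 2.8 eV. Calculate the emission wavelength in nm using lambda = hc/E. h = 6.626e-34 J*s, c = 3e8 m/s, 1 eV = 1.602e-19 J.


Convert energy: E = 2.8 eV = 2.8 * 1.602e-19 = 4.4856e-19 J
lambda = h*c / E = 6.626e-34 * 3e8 / 4.4856e-19
lambda = 4.43151e-07 m = 443.2 nm

443.2


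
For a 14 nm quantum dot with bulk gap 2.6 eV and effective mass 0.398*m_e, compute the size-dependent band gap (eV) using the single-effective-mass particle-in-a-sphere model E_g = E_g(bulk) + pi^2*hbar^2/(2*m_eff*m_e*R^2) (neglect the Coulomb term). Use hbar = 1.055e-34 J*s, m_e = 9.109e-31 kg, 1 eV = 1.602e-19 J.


Radius R = 14/2 nm = 7e-09 m
Confinement energy dE = pi^2 * hbar^2 / (2 * m_eff * m_e * R^2)
dE = pi^2 * (1.055e-34)^2 / (2 * 0.398 * 9.109e-31 * (7e-09)^2) J, divided by 1.602e-19 J/eV
dE = 0.0193 eV
Total band gap = E_g(bulk) + dE = 2.6 + 0.0193 = 2.6193 eV

2.6193


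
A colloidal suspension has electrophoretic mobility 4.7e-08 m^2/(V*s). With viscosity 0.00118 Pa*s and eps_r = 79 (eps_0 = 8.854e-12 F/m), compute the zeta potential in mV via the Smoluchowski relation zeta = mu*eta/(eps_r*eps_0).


Smoluchowski equation: zeta = mu * eta / (eps_r * eps_0)
zeta = 4.7e-08 * 0.00118 / (79 * 8.854e-12)
zeta = 0.079289 V = 79.29 mV

79.29


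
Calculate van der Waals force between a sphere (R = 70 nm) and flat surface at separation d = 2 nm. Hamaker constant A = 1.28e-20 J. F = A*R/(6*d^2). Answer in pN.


Convert to SI: R = 70 nm = 7e-08 m, d = 2 nm = 2e-09 m
F = A * R / (6 * d^2)
F = 1.28e-20 * 7e-08 / (6 * (2e-09)^2)
F = 3.73333e-11 N = 37.333 pN

37.333


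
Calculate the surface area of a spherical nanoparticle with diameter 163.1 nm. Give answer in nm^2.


Radius r = 163.1/2 = 81.55 nm
Surface area SA = 4 * pi * r^2
SA = 4 * pi * (81.55)^2
SA = 83571.42 nm^2

83571.42


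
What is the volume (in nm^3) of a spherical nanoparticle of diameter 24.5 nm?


Radius r = 24.5/2 = 12.25 nm
Volume V = (4/3) * pi * r^3
V = (4/3) * pi * (12.25)^3
V = 7700.11 nm^3

7700.11


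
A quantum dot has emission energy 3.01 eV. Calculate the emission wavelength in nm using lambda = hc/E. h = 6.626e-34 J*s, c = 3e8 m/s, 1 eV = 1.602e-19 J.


Convert energy: E = 3.01 eV = 3.01 * 1.602e-19 = 4.82202e-19 J
lambda = h*c / E = 6.626e-34 * 3e8 / 4.82202e-19
lambda = 4.12234e-07 m = 412.2 nm

412.2


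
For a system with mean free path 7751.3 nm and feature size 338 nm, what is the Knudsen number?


Knudsen number Kn = lambda / L
Kn = 7751.3 / 338
Kn = 22.9328

22.9328


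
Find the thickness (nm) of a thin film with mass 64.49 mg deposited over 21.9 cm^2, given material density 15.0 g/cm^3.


Convert: m = 64.49 mg = 6.4490e-05 kg, A = 21.9 cm^2 = 2.1900e-03 m^2, rho = 15.0 g/cm^3 = 15000 kg/m^3
t = m / (A * rho)
t = 6.4490e-05 / (2.1900e-03 * 15000)
t = 1.9632e-06 m = 1963.2 nm

1963.2


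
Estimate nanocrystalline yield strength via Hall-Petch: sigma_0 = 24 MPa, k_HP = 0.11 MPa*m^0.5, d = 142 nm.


d = 142 nm = 1.42e-07 m
sqrt(d) = 0.0003768289
Hall-Petch contribution = k / sqrt(d) = 0.11 / 0.0003768289 = 291.9 MPa
sigma = sigma_0 + k/sqrt(d) = 24 + 291.9 = 315.9 MPa

315.9


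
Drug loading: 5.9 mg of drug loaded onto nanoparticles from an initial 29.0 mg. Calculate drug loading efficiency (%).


Drug loading efficiency = (drug loaded / drug initial) * 100
DLE = 5.9 / 29.0 * 100
DLE = 0.2034 * 100
DLE = 20.34%

20.34


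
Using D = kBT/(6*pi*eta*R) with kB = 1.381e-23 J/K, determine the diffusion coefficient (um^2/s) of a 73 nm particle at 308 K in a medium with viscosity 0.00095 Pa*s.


Radius R = 73/2 = 36.5 nm = 3.65e-08 m
D = kB*T / (6*pi*eta*R)
D = 1.381e-23 * 308 / (6 * pi * 0.00095 * 3.65e-08)
D = 6.50769e-12 m^2/s = 6.508 um^2/s

6.508


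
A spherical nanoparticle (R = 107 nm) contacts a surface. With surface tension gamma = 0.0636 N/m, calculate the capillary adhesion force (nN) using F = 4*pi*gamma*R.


Convert radius: R = 107 nm = 1.07e-07 m
F = 4 * pi * gamma * R
F = 4 * pi * 0.0636 * 1.07e-07
F = 8.55167e-08 N = 85.5167 nN

85.5167


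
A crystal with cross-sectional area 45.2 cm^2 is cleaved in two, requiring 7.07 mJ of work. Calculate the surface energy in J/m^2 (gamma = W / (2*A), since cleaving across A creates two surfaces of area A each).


Convert: A = 45.2 cm^2 = 0.00452 m^2, W = 7.07 mJ = 0.00707 J
Cleaving exposes two faces of area A, so total new surface = 2*A and gamma = W / (2*A)
gamma = 0.00707 / (2 * 0.00452)
gamma = 0.782 J/m^2

0.782


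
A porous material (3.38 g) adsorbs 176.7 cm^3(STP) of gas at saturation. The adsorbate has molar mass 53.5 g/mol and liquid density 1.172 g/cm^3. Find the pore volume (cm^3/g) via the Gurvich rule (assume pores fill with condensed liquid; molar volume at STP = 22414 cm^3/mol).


Moles adsorbed n = V_ads / 22414 = 176.7 / 22414 = 7.883466e-03 mol
Liquid volume V_liq = n * M / rho_liq = 7.883466e-03 * 53.5 / 1.172 = 0.35987 cm^3
Specific pore volume V_pore = V_liq / m_sample = 0.35987 / 3.38
V_pore = 0.1065 cm^3/g

0.1065


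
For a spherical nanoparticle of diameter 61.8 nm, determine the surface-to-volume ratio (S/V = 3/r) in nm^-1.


Radius r = 61.8/2 = 30.9 nm
S/V = 3 / r = 3 / 30.9
S/V = 0.0971 nm^-1

0.0971


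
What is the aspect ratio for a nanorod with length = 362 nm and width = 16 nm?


Aspect ratio AR = length / diameter
AR = 362 / 16
AR = 22.62

22.62


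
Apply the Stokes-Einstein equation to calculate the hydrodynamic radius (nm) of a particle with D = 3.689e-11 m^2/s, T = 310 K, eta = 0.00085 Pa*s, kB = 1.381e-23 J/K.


Stokes-Einstein: R = kB*T / (6*pi*eta*D)
R = 1.381e-23 * 310 / (6 * pi * 0.00085 * 3.689e-11)
R = 7.24314e-09 m = 7.24 nm

7.24


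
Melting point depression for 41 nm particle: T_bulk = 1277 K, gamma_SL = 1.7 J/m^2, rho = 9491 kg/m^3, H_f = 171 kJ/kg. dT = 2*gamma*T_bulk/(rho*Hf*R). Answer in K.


Radius R = 41/2 = 20.5 nm = 2.05e-08 m
Convert H_f = 171 kJ/kg = 171000 J/kg
dT = 2 * gamma_SL * T_bulk / (rho * H_f * R)
dT = 2 * 1.7 * 1277 / (9491 * 171000 * 2.05e-08)
dT = 130.5 K

130.5


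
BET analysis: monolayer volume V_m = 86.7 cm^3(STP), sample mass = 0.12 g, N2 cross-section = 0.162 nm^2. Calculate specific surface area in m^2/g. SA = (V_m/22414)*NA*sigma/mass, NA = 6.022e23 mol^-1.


Number of moles in monolayer = V_m / 22414 = 86.7 / 22414 = 0.00386812
Number of molecules = moles * NA = 0.00386812 * 6.022e23
SA = molecules * sigma / mass
SA = (86.7 / 22414) * 6.022e23 * 0.162e-18 / 0.12
SA = 3144.7 m^2/g

3144.7


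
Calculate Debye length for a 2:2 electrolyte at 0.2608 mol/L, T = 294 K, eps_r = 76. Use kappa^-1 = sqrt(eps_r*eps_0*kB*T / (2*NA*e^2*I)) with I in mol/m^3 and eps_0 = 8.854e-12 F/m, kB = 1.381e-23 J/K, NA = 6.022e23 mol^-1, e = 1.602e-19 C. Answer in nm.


Ionic strength I = 0.2608 * 2^2 * 1000 = 1043.2 mol/m^3
kappa^-1 = sqrt(76 * 8.854e-12 * 1.381e-23 * 294 / (2 * 6.022e23 * (1.602e-19)^2 * 1043.2))
kappa^-1 = 0.291 nm

0.291


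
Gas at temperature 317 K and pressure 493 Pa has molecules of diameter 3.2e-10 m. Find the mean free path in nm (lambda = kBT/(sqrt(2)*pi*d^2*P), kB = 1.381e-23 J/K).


Mean free path: lambda = kB*T / (sqrt(2) * pi * d^2 * P)
lambda = 1.381e-23 * 317 / (sqrt(2) * pi * (3.2e-10)^2 * 493)
lambda = 1.95183e-05 m
lambda = 19518.26 nm

19518.26


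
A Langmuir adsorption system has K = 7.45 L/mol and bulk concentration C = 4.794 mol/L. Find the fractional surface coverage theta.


Langmuir isotherm: theta = K*C / (1 + K*C)
K*C = 7.45 * 4.794 = 35.7153
theta = 35.7153 / (1 + 35.7153) = 35.7153 / 36.7153
theta = 0.9728

0.9728


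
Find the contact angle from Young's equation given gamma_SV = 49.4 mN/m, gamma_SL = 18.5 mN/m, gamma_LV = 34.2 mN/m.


cos(theta) = (gamma_SV - gamma_SL) / gamma_LV
cos(theta) = (49.4 - 18.5) / 34.2
cos(theta) = 0.903509
theta = arccos(0.903509) = 25.38 degrees

25.38


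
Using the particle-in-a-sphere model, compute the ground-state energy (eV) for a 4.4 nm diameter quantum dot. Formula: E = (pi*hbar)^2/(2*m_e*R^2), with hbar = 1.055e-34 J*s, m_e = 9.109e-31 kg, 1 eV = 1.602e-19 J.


Radius R = 4.4/2 = 2.2 nm = 2.2e-09 m
E = (pi * 1.055e-34)^2 / (2 * 9.109e-31 * (2.2e-09)^2)
E(J) = 1.24583e-20
E = E(J) / 1.602e-19 = 0.0778 eV

0.0778


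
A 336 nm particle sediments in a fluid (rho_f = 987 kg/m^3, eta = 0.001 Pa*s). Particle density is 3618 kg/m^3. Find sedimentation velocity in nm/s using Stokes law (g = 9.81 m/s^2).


Radius R = 336/2 nm = 1.68e-07 m
Density difference = 3618 - 987 = 2631 kg/m^3
v = 2 * R^2 * (rho_p - rho_f) * g / (9 * eta)
v = 2 * (1.68e-07)^2 * 2631 * 9.81 / (9 * 0.001)
v = 1.61881e-07 m/s = 161.881 nm/s

161.881


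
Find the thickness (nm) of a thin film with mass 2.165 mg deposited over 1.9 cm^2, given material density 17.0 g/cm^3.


Convert: m = 2.165 mg = 2.1650e-06 kg, A = 1.9 cm^2 = 1.9000e-04 m^2, rho = 17.0 g/cm^3 = 17000 kg/m^3
t = m / (A * rho)
t = 2.1650e-06 / (1.9000e-04 * 17000)
t = 6.7028e-07 m = 670.3 nm

670.3


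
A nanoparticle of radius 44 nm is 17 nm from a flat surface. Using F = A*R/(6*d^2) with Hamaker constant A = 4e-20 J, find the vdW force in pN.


Convert to SI: R = 44 nm = 4.4e-08 m, d = 17 nm = 1.7e-08 m
F = A * R / (6 * d^2)
F = 4e-20 * 4.4e-08 / (6 * (1.7e-08)^2)
F = 1.01499e-12 N = 1.015 pN

1.015


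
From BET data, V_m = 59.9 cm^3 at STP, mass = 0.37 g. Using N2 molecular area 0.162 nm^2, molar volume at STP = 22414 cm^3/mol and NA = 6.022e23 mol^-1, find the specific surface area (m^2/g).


Number of moles in monolayer = V_m / 22414 = 59.9 / 22414 = 0.00267244
Number of molecules = moles * NA = 0.00267244 * 6.022e23
SA = molecules * sigma / mass
SA = (59.9 / 22414) * 6.022e23 * 0.162e-18 / 0.37
SA = 704.6 m^2/g

704.6


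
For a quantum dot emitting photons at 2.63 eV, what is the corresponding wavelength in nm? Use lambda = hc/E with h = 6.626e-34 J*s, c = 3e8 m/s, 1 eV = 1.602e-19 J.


Convert energy: E = 2.63 eV = 2.63 * 1.602e-19 = 4.21326e-19 J
lambda = h*c / E = 6.626e-34 * 3e8 / 4.21326e-19
lambda = 4.71796e-07 m = 471.8 nm

471.8


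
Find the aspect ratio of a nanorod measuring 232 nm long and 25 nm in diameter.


Aspect ratio AR = length / diameter
AR = 232 / 25
AR = 9.28

9.28


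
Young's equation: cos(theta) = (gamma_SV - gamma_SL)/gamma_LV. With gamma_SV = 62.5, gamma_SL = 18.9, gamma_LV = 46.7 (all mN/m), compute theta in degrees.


cos(theta) = (gamma_SV - gamma_SL) / gamma_LV
cos(theta) = (62.5 - 18.9) / 46.7
cos(theta) = 0.933619
theta = arccos(0.933619) = 20.99 degrees

20.99


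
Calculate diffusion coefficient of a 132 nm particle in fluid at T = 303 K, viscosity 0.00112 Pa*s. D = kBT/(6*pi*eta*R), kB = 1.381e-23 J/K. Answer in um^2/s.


Radius R = 132/2 = 66 nm = 6.6e-08 m
D = kB*T / (6*pi*eta*R)
D = 1.381e-23 * 303 / (6 * pi * 0.00112 * 6.6e-08)
D = 3.00312e-12 m^2/s = 3.003 um^2/s

3.003


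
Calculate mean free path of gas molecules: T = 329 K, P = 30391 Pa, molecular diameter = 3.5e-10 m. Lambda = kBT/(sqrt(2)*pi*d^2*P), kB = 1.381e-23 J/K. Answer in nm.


Mean free path: lambda = kB*T / (sqrt(2) * pi * d^2 * P)
lambda = 1.381e-23 * 329 / (sqrt(2) * pi * (3.5e-10)^2 * 30391)
lambda = 2.7469e-07 m
lambda = 274.69 nm

274.69


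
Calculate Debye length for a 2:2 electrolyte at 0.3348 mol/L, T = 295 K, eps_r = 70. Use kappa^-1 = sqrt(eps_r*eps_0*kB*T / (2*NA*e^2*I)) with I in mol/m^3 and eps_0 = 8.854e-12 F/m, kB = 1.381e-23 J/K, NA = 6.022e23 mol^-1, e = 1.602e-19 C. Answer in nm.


Ionic strength I = 0.3348 * 2^2 * 1000 = 1339.2 mol/m^3
kappa^-1 = sqrt(70 * 8.854e-12 * 1.381e-23 * 295 / (2 * 6.022e23 * (1.602e-19)^2 * 1339.2))
kappa^-1 = 0.247 nm

0.247


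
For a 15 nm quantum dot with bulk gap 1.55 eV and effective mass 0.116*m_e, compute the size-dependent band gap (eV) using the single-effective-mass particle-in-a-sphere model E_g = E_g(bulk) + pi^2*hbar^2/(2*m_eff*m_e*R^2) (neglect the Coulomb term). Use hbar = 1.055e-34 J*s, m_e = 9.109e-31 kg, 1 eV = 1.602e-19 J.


Radius R = 15/2 nm = 7.5e-09 m
Confinement energy dE = pi^2 * hbar^2 / (2 * m_eff * m_e * R^2)
dE = pi^2 * (1.055e-34)^2 / (2 * 0.116 * 9.109e-31 * (7.5e-09)^2) J, divided by 1.602e-19 J/eV
dE = 0.0577 eV
Total band gap = E_g(bulk) + dE = 1.55 + 0.0577 = 1.6077 eV

1.6077


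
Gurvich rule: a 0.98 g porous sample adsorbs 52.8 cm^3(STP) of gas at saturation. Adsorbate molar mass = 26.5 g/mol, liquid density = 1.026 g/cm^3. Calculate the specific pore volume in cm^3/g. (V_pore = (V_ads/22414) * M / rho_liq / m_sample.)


Moles adsorbed n = V_ads / 22414 = 52.8 / 22414 = 2.355671e-03 mol
Liquid volume V_liq = n * M / rho_liq = 2.355671e-03 * 26.5 / 1.026 = 0.06084 cm^3
Specific pore volume V_pore = V_liq / m_sample = 0.06084 / 0.98
V_pore = 0.0621 cm^3/g

0.0621


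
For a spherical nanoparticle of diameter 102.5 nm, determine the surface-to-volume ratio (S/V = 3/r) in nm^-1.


Radius r = 102.5/2 = 51.25 nm
S/V = 3 / r = 3 / 51.25
S/V = 0.0585 nm^-1

0.0585


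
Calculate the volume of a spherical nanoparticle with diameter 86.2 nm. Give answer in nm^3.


Radius r = 86.2/2 = 43.1 nm
Volume V = (4/3) * pi * r^3
V = (4/3) * pi * (43.1)^3
V = 335367.07 nm^3

335367.07


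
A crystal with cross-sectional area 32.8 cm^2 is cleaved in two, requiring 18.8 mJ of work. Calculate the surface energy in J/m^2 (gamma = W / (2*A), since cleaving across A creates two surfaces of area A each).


Convert: A = 32.8 cm^2 = 0.00328 m^2, W = 18.8 mJ = 0.0188 J
Cleaving exposes two faces of area A, so total new surface = 2*A and gamma = W / (2*A)
gamma = 0.0188 / (2 * 0.00328)
gamma = 2.866 J/m^2

2.866


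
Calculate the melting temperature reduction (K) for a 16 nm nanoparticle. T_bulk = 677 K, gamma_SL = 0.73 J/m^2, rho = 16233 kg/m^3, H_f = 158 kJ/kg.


Radius R = 16/2 = 8 nm = 8e-09 m
Convert H_f = 158 kJ/kg = 158000 J/kg
dT = 2 * gamma_SL * T_bulk / (rho * H_f * R)
dT = 2 * 0.73 * 677 / (16233 * 158000 * 8e-09)
dT = 48.2 K

48.2


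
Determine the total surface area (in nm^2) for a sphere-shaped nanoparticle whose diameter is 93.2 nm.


Radius r = 93.2/2 = 46.6 nm
Surface area SA = 4 * pi * r^2
SA = 4 * pi * (46.6)^2
SA = 27288.63 nm^2

27288.63


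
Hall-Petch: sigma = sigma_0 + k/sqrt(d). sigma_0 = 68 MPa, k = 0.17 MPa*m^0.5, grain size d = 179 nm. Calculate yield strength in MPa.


d = 179 nm = 1.79e-07 m
sqrt(d) = 0.0004230839
Hall-Petch contribution = k / sqrt(d) = 0.17 / 0.0004230839 = 401.8 MPa
sigma = sigma_0 + k/sqrt(d) = 68 + 401.8 = 469.8 MPa

469.8


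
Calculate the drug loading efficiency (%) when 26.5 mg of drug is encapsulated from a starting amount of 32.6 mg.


Drug loading efficiency = (drug loaded / drug initial) * 100
DLE = 26.5 / 32.6 * 100
DLE = 0.8129 * 100
DLE = 81.29%

81.29


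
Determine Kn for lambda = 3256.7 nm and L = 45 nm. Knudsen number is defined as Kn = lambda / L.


Knudsen number Kn = lambda / L
Kn = 3256.7 / 45
Kn = 72.3711

72.3711


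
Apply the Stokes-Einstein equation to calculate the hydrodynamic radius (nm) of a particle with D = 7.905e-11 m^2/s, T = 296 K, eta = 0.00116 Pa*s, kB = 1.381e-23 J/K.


Stokes-Einstein: R = kB*T / (6*pi*eta*D)
R = 1.381e-23 * 296 / (6 * pi * 0.00116 * 7.905e-11)
R = 2.36496e-09 m = 2.36 nm

2.36


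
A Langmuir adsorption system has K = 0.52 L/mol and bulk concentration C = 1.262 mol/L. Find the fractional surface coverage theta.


Langmuir isotherm: theta = K*C / (1 + K*C)
K*C = 0.52 * 1.262 = 0.65624
theta = 0.65624 / (1 + 0.65624) = 0.65624 / 1.65624
theta = 0.3962

0.3962


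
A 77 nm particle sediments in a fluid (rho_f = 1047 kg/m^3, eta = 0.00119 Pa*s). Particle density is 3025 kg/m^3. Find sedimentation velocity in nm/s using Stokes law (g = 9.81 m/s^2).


Radius R = 77/2 nm = 3.85e-08 m
Density difference = 3025 - 1047 = 1978 kg/m^3
v = 2 * R^2 * (rho_p - rho_f) * g / (9 * eta)
v = 2 * (3.85e-08)^2 * 1978 * 9.81 / (9 * 0.00119)
v = 5.37103e-09 m/s = 5.371 nm/s

5.371


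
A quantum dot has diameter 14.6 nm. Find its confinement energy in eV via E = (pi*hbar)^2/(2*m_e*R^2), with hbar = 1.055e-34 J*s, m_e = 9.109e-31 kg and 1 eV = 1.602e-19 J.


Radius R = 14.6/2 = 7.3 nm = 7.3e-09 m
E = (pi * 1.055e-34)^2 / (2 * 9.109e-31 * (7.3e-09)^2)
E(J) = 1.13151e-21
E = E(J) / 1.602e-19 = 0.0071 eV

0.0071


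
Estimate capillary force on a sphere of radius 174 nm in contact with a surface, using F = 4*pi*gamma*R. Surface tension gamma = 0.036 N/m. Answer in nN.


Convert radius: R = 174 nm = 1.74e-07 m
F = 4 * pi * gamma * R
F = 4 * pi * 0.036 * 1.74e-07
F = 7.87157e-08 N = 78.7157 nN

78.7157


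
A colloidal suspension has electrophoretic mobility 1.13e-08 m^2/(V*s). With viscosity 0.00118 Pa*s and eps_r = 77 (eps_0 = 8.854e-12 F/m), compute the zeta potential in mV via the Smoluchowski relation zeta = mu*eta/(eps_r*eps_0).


Smoluchowski equation: zeta = mu * eta / (eps_r * eps_0)
zeta = 1.13e-08 * 0.00118 / (77 * 8.854e-12)
zeta = 0.019558 V = 19.56 mV

19.56


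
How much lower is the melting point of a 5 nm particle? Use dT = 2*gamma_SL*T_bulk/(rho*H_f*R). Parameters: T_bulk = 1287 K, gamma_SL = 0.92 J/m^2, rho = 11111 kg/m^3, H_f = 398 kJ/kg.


Radius R = 5/2 = 2.5 nm = 2.5e-09 m
Convert H_f = 398 kJ/kg = 398000 J/kg
dT = 2 * gamma_SL * T_bulk / (rho * H_f * R)
dT = 2 * 0.92 * 1287 / (11111 * 398000 * 2.5e-09)
dT = 214.2 K

214.2


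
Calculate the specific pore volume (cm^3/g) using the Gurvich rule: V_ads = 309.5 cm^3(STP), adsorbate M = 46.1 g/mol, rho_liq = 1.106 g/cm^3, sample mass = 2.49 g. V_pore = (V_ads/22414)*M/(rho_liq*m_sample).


Moles adsorbed n = V_ads / 22414 = 309.5 / 22414 = 1.380833e-02 mol
Liquid volume V_liq = n * M / rho_liq = 1.380833e-02 * 46.1 / 1.106 = 0.57556 cm^3
Specific pore volume V_pore = V_liq / m_sample = 0.57556 / 2.49
V_pore = 0.2311 cm^3/g

0.2311


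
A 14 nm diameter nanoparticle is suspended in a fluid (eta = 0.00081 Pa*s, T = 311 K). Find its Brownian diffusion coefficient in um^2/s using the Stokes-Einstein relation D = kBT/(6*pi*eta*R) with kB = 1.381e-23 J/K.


Radius R = 14/2 = 7 nm = 7e-09 m
D = kB*T / (6*pi*eta*R)
D = 1.381e-23 * 311 / (6 * pi * 0.00081 * 7e-09)
D = 4.01855e-11 m^2/s = 40.186 um^2/s

40.186


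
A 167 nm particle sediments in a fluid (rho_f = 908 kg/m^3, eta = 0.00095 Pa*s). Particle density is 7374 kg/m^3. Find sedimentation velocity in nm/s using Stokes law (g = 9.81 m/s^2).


Radius R = 167/2 nm = 8.35e-08 m
Density difference = 7374 - 908 = 6466 kg/m^3
v = 2 * R^2 * (rho_p - rho_f) * g / (9 * eta)
v = 2 * (8.35e-08)^2 * 6466 * 9.81 / (9 * 0.00095)
v = 1.03453e-07 m/s = 103.4526 nm/s

103.4526


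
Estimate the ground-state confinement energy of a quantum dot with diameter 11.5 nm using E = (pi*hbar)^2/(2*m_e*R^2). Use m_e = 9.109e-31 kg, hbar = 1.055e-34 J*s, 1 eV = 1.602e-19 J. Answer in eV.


Radius R = 11.5/2 = 5.75 nm = 5.75e-09 m
E = (pi * 1.055e-34)^2 / (2 * 9.109e-31 * (5.75e-09)^2)
E(J) = 1.82376e-21
E = E(J) / 1.602e-19 = 0.0114 eV

0.0114


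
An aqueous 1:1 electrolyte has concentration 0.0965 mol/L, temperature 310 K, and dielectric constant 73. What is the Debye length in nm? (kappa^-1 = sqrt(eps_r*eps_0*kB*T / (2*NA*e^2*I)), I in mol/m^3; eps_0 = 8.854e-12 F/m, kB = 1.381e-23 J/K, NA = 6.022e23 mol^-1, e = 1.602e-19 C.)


Ionic strength I = 0.0965 * 1^2 * 1000 = 96.5 mol/m^3
kappa^-1 = sqrt(73 * 8.854e-12 * 1.381e-23 * 310 / (2 * 6.022e23 * (1.602e-19)^2 * 96.5))
kappa^-1 = 0.963 nm

0.963


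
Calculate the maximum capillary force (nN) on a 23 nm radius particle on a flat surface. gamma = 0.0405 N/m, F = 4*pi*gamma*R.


Convert radius: R = 23 nm = 2.3e-08 m
F = 4 * pi * gamma * R
F = 4 * pi * 0.0405 * 2.3e-08
F = 1.17056e-08 N = 11.7056 nN

11.7056


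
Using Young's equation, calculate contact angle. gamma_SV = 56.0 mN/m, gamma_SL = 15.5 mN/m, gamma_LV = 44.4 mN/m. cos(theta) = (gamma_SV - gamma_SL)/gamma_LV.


cos(theta) = (gamma_SV - gamma_SL) / gamma_LV
cos(theta) = (56.0 - 15.5) / 44.4
cos(theta) = 0.912162
theta = arccos(0.912162) = 24.19 degrees

24.19


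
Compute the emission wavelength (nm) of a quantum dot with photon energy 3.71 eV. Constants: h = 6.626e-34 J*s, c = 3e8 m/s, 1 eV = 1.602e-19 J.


Convert energy: E = 3.71 eV = 3.71 * 1.602e-19 = 5.94342e-19 J
lambda = h*c / E = 6.626e-34 * 3e8 / 5.94342e-19
lambda = 3.34454e-07 m = 334.5 nm

334.5


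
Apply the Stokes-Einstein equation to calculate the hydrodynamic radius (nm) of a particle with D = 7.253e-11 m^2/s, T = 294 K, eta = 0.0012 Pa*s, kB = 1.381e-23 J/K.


Stokes-Einstein: R = kB*T / (6*pi*eta*D)
R = 1.381e-23 * 294 / (6 * pi * 0.0012 * 7.253e-11)
R = 2.4748e-09 m = 2.47 nm

2.47


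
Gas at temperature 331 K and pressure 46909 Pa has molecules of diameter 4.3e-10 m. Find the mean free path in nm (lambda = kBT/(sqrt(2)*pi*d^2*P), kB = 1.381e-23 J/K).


Mean free path: lambda = kB*T / (sqrt(2) * pi * d^2 * P)
lambda = 1.381e-23 * 331 / (sqrt(2) * pi * (4.3e-10)^2 * 46909)
lambda = 1.18622e-07 m
lambda = 118.62 nm

118.62


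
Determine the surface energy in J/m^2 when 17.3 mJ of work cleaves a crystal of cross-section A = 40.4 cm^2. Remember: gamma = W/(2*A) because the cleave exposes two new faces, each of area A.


Convert: A = 40.4 cm^2 = 0.00404 m^2, W = 17.3 mJ = 0.0173 J
Cleaving exposes two faces of area A, so total new surface = 2*A and gamma = W / (2*A)
gamma = 0.0173 / (2 * 0.00404)
gamma = 2.141 J/m^2

2.141


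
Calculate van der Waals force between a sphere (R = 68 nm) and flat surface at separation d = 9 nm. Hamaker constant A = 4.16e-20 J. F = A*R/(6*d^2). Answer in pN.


Convert to SI: R = 68 nm = 6.8e-08 m, d = 9 nm = 9e-09 m
F = A * R / (6 * d^2)
F = 4.16e-20 * 6.8e-08 / (6 * (9e-09)^2)
F = 5.82058e-12 N = 5.821 pN

5.821


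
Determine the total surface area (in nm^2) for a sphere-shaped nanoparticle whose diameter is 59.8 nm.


Radius r = 59.8/2 = 29.9 nm
Surface area SA = 4 * pi * r^2
SA = 4 * pi * (29.9)^2
SA = 11234.46 nm^2

11234.46


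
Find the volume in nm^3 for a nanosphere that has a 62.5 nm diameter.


Radius r = 62.5/2 = 31.25 nm
Volume V = (4/3) * pi * r^3
V = (4/3) * pi * (31.25)^3
V = 127831.73 nm^3

127831.73


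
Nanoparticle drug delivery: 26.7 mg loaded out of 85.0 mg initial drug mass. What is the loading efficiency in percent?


Drug loading efficiency = (drug loaded / drug initial) * 100
DLE = 26.7 / 85.0 * 100
DLE = 0.3141 * 100
DLE = 31.41%

31.41


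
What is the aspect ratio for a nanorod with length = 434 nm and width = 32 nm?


Aspect ratio AR = length / diameter
AR = 434 / 32
AR = 13.56

13.56


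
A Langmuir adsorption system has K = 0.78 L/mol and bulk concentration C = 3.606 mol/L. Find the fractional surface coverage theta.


Langmuir isotherm: theta = K*C / (1 + K*C)
K*C = 0.78 * 3.606 = 2.81268
theta = 2.81268 / (1 + 2.81268) = 2.81268 / 3.81268
theta = 0.7377

0.7377


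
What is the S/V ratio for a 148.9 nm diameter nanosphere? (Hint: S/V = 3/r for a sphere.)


Radius r = 148.9/2 = 74.45 nm
S/V = 3 / r = 3 / 74.45
S/V = 0.0403 nm^-1

0.0403


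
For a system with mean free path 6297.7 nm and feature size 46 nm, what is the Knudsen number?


Knudsen number Kn = lambda / L
Kn = 6297.7 / 46
Kn = 136.9065

136.9065


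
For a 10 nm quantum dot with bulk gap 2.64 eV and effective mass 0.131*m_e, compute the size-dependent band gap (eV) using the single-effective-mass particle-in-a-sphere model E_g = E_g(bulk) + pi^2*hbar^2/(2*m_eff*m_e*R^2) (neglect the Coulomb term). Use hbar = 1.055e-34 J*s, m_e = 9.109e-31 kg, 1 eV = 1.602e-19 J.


Radius R = 10/2 nm = 5e-09 m
Confinement energy dE = pi^2 * hbar^2 / (2 * m_eff * m_e * R^2)
dE = pi^2 * (1.055e-34)^2 / (2 * 0.131 * 9.109e-31 * (5e-09)^2) J, divided by 1.602e-19 J/eV
dE = 0.1149 eV
Total band gap = E_g(bulk) + dE = 2.64 + 0.1149 = 2.7549 eV

2.7549


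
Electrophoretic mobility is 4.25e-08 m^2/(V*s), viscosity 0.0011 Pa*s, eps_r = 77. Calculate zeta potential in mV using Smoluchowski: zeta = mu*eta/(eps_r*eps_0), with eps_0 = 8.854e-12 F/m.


Smoluchowski equation: zeta = mu * eta / (eps_r * eps_0)
zeta = 4.25e-08 * 0.0011 / (77 * 8.854e-12)
zeta = 0.068573 V = 68.57 mV

68.57


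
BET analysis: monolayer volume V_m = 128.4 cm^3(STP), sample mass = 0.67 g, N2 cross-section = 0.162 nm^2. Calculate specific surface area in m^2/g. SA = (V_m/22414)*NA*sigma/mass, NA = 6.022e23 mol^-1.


Number of moles in monolayer = V_m / 22414 = 128.4 / 22414 = 0.00572856
Number of molecules = moles * NA = 0.00572856 * 6.022e23
SA = molecules * sigma / mass
SA = (128.4 / 22414) * 6.022e23 * 0.162e-18 / 0.67
SA = 834.1 m^2/g

834.1


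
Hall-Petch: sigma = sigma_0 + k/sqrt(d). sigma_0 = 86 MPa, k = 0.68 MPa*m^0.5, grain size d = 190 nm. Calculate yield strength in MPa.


d = 190 nm = 1.9e-07 m
sqrt(d) = 0.0004358899
Hall-Petch contribution = k / sqrt(d) = 0.68 / 0.0004358899 = 1560.0 MPa
sigma = sigma_0 + k/sqrt(d) = 86 + 1560.0 = 1646.0 MPa

1646.0


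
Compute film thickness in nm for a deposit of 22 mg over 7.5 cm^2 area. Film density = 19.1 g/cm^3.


Convert: m = 22 mg = 2.2000e-05 kg, A = 7.5 cm^2 = 7.5000e-04 m^2, rho = 19.1 g/cm^3 = 19100 kg/m^3
t = m / (A * rho)
t = 2.2000e-05 / (7.5000e-04 * 19100)
t = 1.5358e-06 m = 1535.8 nm

1535.8


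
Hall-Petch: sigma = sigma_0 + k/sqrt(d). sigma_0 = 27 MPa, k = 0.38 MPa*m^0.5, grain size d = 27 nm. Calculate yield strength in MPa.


d = 27 nm = 2.7e-08 m
sqrt(d) = 0.0001643168
Hall-Petch contribution = k / sqrt(d) = 0.38 / 0.0001643168 = 2312.6 MPa
sigma = sigma_0 + k/sqrt(d) = 27 + 2312.6 = 2339.6 MPa

2339.6


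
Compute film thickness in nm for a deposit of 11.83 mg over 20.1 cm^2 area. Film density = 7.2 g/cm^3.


Convert: m = 11.83 mg = 1.1830e-05 kg, A = 20.1 cm^2 = 2.0100e-03 m^2, rho = 7.2 g/cm^3 = 7200 kg/m^3
t = m / (A * rho)
t = 1.1830e-05 / (2.0100e-03 * 7200)
t = 8.1744e-07 m = 817.4 nm

817.4


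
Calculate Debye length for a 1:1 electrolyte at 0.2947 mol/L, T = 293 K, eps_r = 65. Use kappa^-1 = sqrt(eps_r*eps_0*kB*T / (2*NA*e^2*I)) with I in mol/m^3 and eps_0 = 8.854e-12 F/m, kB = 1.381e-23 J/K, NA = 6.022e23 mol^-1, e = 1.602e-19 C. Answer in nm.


Ionic strength I = 0.2947 * 1^2 * 1000 = 294.7 mol/m^3
kappa^-1 = sqrt(65 * 8.854e-12 * 1.381e-23 * 293 / (2 * 6.022e23 * (1.602e-19)^2 * 294.7))
kappa^-1 = 0.506 nm

0.506
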